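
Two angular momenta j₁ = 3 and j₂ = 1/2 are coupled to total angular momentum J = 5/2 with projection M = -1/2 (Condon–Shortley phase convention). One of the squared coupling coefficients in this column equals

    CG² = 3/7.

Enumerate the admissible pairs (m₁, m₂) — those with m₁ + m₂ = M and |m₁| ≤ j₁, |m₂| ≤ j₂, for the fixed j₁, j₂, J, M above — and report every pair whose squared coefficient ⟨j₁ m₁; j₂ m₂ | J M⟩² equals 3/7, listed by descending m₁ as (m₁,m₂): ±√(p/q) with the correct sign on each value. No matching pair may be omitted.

Admissible pairs with m₁+m₂ = M = -1/2: (-1,1/2), (0,-1/2)
  (m₁,m₂)=(0,-1/2): CG² = 3/7, CG = +√(3/7)   ← matches the target
  (m₁,m₂)=(-1,1/2): CG² = 4/7, CG = −√(4/7)
Pairs with CG² = 3/7: (0,-1/2): +√(3/7)

(0,-1/2): +√(3/7)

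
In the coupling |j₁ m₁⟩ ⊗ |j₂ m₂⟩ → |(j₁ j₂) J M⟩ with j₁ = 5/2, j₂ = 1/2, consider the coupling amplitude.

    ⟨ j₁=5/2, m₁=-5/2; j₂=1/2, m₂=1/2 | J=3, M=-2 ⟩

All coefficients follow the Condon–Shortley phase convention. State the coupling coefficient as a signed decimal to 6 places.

√[7·0!5!1!/7! · 0!5!1!0!1!5!] = √(2400)
  +(−1)^0/∏(0,0,5,1,0,0)! = 1/120  (running 1/120)
⟨..|..⟩ = √(2400)·(1/120) = +0.408248

+0.408248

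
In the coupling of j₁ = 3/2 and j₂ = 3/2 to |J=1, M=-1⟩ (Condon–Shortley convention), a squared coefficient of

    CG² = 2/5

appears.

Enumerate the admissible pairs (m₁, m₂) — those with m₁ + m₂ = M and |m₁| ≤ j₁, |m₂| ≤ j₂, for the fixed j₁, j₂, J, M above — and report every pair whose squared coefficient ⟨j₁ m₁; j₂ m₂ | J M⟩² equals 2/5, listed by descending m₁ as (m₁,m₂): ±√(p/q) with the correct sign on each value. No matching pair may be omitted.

Admissible pairs with m₁+m₂ = M = -1: (-3/2,1/2), (-1/2,-1/2), (1/2,-3/2)
  (m₁,m₂)=(1/2,-3/2): CG² = 3/10, CG = +√(3/10)
  (m₁,m₂)=(-1/2,-1/2): CG² = 2/5, CG = −√(2/5)   ← matches the target
  (m₁,m₂)=(-3/2,1/2): CG² = 3/10, CG = +√(3/10)
Pairs with CG² = 2/5: (-1/2,-1/2): −√(2/5)

(-1/2,-1/2): −√(2/5)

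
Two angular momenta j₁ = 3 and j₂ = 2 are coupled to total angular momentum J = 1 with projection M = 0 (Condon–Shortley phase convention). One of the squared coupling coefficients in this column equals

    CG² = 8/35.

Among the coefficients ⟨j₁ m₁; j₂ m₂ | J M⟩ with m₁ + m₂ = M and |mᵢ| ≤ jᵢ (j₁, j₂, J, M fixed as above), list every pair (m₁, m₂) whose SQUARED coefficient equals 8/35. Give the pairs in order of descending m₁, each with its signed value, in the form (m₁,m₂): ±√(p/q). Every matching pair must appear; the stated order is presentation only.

Admissible pairs with m₁+m₂ = M = 0: (-2,2), (-1,1), (0,0), (1,-1), (2,-2)
  (m₁,m₂)=(2,-2): CG² = 1/7, CG = +√(1/7)
  (m₁,m₂)=(1,-1): CG² = 8/35, CG = −√(8/35)   ← matches the target
  (m₁,m₂)=(0,0): CG² = 9/35, CG = +√(9/35)
  (m₁,m₂)=(-1,1): CG² = 8/35, CG = −√(8/35)   ← matches the target
  (m₁,m₂)=(-2,2): CG² = 1/7, CG = +√(1/7)
Pairs with CG² = 8/35: (1,-1): −√(8/35); (-1,1): −√(8/35)

(1,-1): −√(8/35); (-1,1): −√(8/35)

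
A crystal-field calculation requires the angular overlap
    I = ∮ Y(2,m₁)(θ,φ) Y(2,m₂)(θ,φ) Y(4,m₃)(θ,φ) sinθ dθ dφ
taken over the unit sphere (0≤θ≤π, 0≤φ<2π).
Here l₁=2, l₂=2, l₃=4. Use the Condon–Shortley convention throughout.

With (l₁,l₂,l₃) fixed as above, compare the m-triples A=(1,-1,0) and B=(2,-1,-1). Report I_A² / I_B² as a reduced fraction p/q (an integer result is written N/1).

16/5

l's match ⇒ only the (l;m) 3-j factors differ between A and B.
A: triangle coeff Δ(2,2,4) = 1/630; Σ_t [0,0]: t=0:+1/36 = 1/36; (3j)²=8/315 [(2 2 4; 1 -1 0)], sign=+1
B: triangle coeff Δ(2,2,4) = 1/630; Σ_t [0,0]: t=0:+1/144 = 1/144; (3j)²=1/126 [(2 2 4; 2 -1 -1)], sign=-1
I_A²/I_B² = (8/315)/(1/126) = 16/5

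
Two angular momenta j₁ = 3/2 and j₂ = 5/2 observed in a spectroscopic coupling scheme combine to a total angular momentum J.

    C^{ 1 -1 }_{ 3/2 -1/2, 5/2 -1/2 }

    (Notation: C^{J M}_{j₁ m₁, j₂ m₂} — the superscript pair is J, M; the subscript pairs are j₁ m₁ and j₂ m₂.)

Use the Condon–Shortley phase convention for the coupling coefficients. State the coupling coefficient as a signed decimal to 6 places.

+√(3/20) = +0.387298

j₁+j₂−J=3  J+j₁−j₂=0  J−j₁+j₂=2  j₁+j₂+J+1=6
(j₁±m₁, j₂±m₂, J±M) = (1,2,2,3,0,2)
P² = 12/5
sum k=2..2:
  [2] +1/4 = 1/4
S = 1/4
C² = P²·S² = 3/20 ; C = +0.387298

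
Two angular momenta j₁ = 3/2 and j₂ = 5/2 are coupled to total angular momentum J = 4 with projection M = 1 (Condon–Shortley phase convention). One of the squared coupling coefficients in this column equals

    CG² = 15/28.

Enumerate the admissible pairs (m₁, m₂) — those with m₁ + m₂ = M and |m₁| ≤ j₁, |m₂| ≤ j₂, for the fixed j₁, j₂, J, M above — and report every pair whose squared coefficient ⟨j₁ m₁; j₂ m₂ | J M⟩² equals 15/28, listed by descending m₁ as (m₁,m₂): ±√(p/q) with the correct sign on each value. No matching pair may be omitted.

(1/2,1/2): +√(15/28)

Admissible pairs with m₁+m₂ = M = 1: (-3/2,5/2), (-1/2,3/2), (1/2,1/2), (3/2,-1/2)
  (m₁,m₂)=(3/2,-1/2): CG² = 5/28, CG = +√(5/28)
  (m₁,m₂)=(1/2,1/2): CG² = 15/28, CG = +√(15/28)   ← matches the target
  (m₁,m₂)=(-1/2,3/2): CG² = 15/56, CG = +√(15/56)
  (m₁,m₂)=(-3/2,5/2): CG² = 1/56, CG = +√(1/56)
Pairs with CG² = 15/28: (1/2,1/2): +√(15/28)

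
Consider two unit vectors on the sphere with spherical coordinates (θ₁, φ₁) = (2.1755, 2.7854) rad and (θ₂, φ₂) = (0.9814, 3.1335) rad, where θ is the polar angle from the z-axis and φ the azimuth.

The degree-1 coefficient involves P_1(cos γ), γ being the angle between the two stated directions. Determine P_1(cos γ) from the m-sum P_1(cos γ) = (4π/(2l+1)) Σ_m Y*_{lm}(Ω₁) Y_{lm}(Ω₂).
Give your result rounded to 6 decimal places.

Summing Y*_{l m}(θ₁,φ₁)·Y_{l m}(θ₂,φ₂) over m ∈ [−1, 1]; prefactor 4π/(2·1+1) = 4.188790:
  m=-1: Y*=-0.26639 + 0.09911j  Y=-0.28719 - 0.00232j  product 0.07673 - 0.02785j
  m=+0: Y*=-0.27778 + 0.00000j  Y=0.27159 + 0.00000j  product -0.07544 + 0.00000j
  m=+1: Y*=0.26639 + 0.09911j  Y=0.28719 - 0.00232j  product 0.07673 + 0.02785j
Accumulated sum 0.07803 + 0.00000j; after 4π/(2l+1) scaling, 0.32683 + 0.00000j ⇒ P_1 = 0.326834

0.326834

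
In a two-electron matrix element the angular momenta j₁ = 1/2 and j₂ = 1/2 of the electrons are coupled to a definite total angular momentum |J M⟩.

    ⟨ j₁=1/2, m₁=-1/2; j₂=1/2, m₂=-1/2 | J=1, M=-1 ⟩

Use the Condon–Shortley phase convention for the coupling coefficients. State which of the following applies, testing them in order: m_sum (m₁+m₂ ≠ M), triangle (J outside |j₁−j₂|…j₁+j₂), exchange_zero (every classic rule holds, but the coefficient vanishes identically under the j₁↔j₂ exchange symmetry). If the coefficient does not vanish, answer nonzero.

m-sum: m₁+m₂ = -1/2+(-1/2) = -1, M = -1  ✓
triangle: |j₁−j₂| = 0 ≤ J = 1 ≤ j₁+j₂ = 1  ✓
exchange: j₁=j₂, m₁=m₂ with (−1)^(j₁+j₂−J) = (−1)^0 = +1 — symmetry imposes no zero
value check: CG = +1 = +1.000000 ≠ 0

nonzero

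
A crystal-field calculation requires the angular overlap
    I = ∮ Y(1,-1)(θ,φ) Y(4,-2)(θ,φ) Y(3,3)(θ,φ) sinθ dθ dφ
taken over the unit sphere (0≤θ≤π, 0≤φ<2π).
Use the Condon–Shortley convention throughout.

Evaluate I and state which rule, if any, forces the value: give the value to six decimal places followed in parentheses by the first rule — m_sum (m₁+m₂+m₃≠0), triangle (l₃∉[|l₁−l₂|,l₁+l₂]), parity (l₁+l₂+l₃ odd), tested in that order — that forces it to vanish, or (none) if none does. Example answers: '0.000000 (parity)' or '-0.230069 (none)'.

m-sum 0 ✓  L=8 even ✓  3≤3≤5 ✓
Π(2lᵢ+1) = 3×9×7 = 189
triangle coeff Δ(1,4,3) = 1/252
Σ_t [1,1]: t=1:−1/36 = -1/36
(3j)²=4/63 [(1 4 3; 0 0 0)], sign=+1
Σ_t [2,2]: t=2:+1/1440 = 1/1440
(3j)²=1/252 [(1 4 3; -1 -2 3)], sign=+1
⇒ 4πI² = 1/21
I = (+1)√(1/21/(4π)) = 0.06155813
No selection rule forces the value: the integral is nonzero (none).

0.061558 (none)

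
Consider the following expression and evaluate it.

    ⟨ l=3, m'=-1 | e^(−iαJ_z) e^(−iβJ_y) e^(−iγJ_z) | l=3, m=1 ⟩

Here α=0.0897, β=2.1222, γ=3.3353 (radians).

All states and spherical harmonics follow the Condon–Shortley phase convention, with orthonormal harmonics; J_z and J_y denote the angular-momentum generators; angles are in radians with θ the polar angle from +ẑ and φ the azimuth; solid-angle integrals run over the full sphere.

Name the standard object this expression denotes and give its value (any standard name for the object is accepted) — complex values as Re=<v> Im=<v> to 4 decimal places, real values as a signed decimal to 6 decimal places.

This is a Wigner D-matrix element — the rotation-matrix element ⟨l m'| R(α,β,γ) |l m⟩ in the angular-momentum basis.
First d^3_{-1,1}(β=2.1222), then the phase factors e^{-i(-1)α} and e^{-i(1)γ}:
c=cos(2.122200/2)=0.487912, s=sin(2.122200/2)=0.872893; N=√[2·24·24·2]=48.000000
The bounds max(0,m−m')=2 and min(l+m,l−m')=4 give 3 terms
  k=2: (−1)^0·48.0000/(8)·0.4879^4·0.8729^2 = +0.259083
  k=3: (−1)^1·48.0000/(6)·0.4879^2·0.8729^4 = -1.105648
  k=4: (−1)^2·48.0000/(48)·0.4879^0·0.8729^6 = +0.442349
d^3_{-1,1}(2.1222) = +0.259083 -1.105648 +0.442349 = -0.404215
Phases: e^{-i·(-1)·0.0897}=+0.995980+0.089580i, e^{-i·(1)·3.3353}=-0.981297+0.192498i ⇒ D=+0.402031-0.041966i

Wigner D-matrix element, Re=0.4020 Im=-0.0420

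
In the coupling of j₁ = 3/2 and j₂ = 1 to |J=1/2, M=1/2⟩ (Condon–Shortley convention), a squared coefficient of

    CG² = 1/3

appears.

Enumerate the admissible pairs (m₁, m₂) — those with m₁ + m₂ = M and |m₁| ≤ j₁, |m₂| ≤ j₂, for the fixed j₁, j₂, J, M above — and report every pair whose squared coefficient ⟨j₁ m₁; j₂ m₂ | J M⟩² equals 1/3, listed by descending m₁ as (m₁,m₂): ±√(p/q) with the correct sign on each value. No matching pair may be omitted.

Admissible pairs with m₁+m₂ = M = 1/2: (-1/2,1), (1/2,0), (3/2,-1)
  (m₁,m₂)=(3/2,-1): CG² = 1/2, CG = +√(1/2)
  (m₁,m₂)=(1/2,0): CG² = 1/3, CG = −√(1/3)   ← matches the target
  (m₁,m₂)=(-1/2,1): CG² = 1/6, CG = +√(1/6)
Pairs with CG² = 1/3: (1/2,0): −√(1/3)

(1/2,0): −√(1/3)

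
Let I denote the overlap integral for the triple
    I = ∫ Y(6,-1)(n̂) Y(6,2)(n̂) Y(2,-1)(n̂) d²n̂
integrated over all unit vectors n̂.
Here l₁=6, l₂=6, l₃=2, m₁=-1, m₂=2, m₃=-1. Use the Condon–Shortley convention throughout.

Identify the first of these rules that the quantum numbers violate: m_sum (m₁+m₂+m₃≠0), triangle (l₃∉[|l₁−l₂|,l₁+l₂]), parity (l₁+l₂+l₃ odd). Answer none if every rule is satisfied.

Σmᵢ = 0  ✓
l₃∈[|l₁−l₂|,l₁+l₂]=[0,12], have l₃=2  ✓
Σlᵢ = 14 ⇒ even  ✓

none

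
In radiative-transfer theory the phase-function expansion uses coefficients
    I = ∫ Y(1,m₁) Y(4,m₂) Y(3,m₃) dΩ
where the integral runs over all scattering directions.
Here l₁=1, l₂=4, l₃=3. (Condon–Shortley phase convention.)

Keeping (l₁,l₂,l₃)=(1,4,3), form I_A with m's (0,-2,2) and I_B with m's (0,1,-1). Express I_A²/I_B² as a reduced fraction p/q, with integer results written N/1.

l's match ⇒ only the (l;m) 3-j factors differ between A and B.
A: triangle coeff Δ(1,4,3) = 1/252; Σ_t [1,1]: t=1:−1/120 = -1/120; (3j)²=1/21 [(1 4 3; 0 -2 2)], sign=+1
B: triangle coeff Δ(1,4,3) = 1/252; Σ_t [1,1]: t=1:−1/48 = -1/48; (3j)²=5/84 [(1 4 3; 0 1 -1)], sign=-1
I_A²/I_B² = (1/21)/(5/84) = 4/5

4/5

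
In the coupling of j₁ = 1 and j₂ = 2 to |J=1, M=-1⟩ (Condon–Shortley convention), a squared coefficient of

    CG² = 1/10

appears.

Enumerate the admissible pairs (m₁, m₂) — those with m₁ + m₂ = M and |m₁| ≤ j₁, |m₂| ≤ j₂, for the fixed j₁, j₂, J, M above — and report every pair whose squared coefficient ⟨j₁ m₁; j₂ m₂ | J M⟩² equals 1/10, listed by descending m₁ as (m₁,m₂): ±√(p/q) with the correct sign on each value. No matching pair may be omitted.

Admissible pairs with m₁+m₂ = M = -1: (-1,0), (0,-1), (1,-2)
  (m₁,m₂)=(1,-2): CG² = 3/5, CG = +√(3/5)
  (m₁,m₂)=(0,-1): CG² = 3/10, CG = −√(3/10)
  (m₁,m₂)=(-1,0): CG² = 1/10, CG = +√(1/10)   ← matches the target
Pairs with CG² = 1/10: (-1,0): +√(1/10)

(-1,0): +√(1/10)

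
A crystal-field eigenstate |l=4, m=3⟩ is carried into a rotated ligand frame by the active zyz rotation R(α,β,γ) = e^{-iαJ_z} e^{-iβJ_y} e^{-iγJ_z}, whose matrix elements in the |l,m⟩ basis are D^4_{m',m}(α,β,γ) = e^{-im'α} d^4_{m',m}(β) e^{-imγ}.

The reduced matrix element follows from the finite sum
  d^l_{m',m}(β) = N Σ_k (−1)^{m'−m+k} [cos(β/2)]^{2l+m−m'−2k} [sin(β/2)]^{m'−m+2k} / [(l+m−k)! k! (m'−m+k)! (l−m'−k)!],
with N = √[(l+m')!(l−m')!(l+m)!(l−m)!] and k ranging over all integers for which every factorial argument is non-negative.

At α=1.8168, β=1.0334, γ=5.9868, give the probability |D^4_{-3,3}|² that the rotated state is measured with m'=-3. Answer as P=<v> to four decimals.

D^4_{-3,3}(1.8168,1.0334,5.9868) = e^{-i·-3·1.8168}·d^4_{-3,3}(1.0334)·e^{-i·3·5.9868}. Compute d first:
Half-angle: c=0.869454, s=0.494014. N=√(1·5040·5040·1)=5040.000000
Admissible k: 6..7 (factorial args all ≥0)
  k=6: (−1)^0·5040.0000/(720)·0.8695^2·0.4940^6 = +0.076917
  k=7: (−1)^1·5040.0000/(5040)·0.8695^0·0.4940^8 = -0.003547
d^4_{-3,3}(1.0334) = +0.076917 -0.003547 = +0.073370
|D^4_{-3,3}|² = |d^4_{-3,3}(β)|² = (+0.073370)² = 0.005383 (the z-rotation phases have unit modulus)

P=0.0054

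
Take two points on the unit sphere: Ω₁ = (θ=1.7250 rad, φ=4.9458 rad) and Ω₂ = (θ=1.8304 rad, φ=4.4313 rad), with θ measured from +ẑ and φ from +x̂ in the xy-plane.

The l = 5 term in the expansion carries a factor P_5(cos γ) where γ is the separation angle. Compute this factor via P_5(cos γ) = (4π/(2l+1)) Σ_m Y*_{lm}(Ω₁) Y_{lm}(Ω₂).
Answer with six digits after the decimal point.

-0.201861

Addition theorem: P_5(cos γ) = (4π/11) Σ_m Y*_{lm}(Ω₁) Y_{lm}(Ω₂), m = −5…5:
  term(m=-5) = -0.14417 + 0.09222j   from Y*(Ω₁)=0.40209 - 0.17178j, Y(Ω₂)=-0.38607 + 0.06443j
  term(m=-4) = -0.03308 + 0.06243j   from Y*(Ω₁)=-0.12786 - 0.17275j, Y(Ω₂)=-0.14194 - 0.29652j
  term(m=-3) = 0.00091 + 0.03340j   from Y*(Ω₁)=0.16942 - 0.20104j, Y(Ω₂)=-0.09492 + 0.08453j
  term(m=-2) = 0.03971 + 0.06598j   from Y*(Ω₁)=-0.21091 - 0.10629j, Y(Ω₂)=-0.27586 - 0.17379j
  term(m=-1) = 0.00980 + 0.00554j   from Y*(Ω₁)=0.04988 - 0.20981j, Y(Ω₂)=-0.01448 + 0.05016j
  term(m=+0) = 0.07694 + 0.00000j   from Y*(Ω₁)=-0.24041 + 0.00000j, Y(Ω₂)=-0.32005 + 0.00000j
  term(m=+1) = 0.00980 - 0.00554j   from Y*(Ω₁)=-0.04988 - 0.20981j, Y(Ω₂)=0.01448 + 0.05016j
  term(m=+2) = 0.03971 - 0.06598j   from Y*(Ω₁)=-0.21091 + 0.10629j, Y(Ω₂)=-0.27586 + 0.17379j
  term(m=+3) = 0.00091 - 0.03340j   from Y*(Ω₁)=-0.16942 - 0.20104j, Y(Ω₂)=0.09492 + 0.08453j
  term(m=+4) = -0.03308 - 0.06243j   from Y*(Ω₁)=-0.12786 + 0.17275j, Y(Ω₂)=-0.14194 + 0.29652j
  term(m=+5) = -0.14417 - 0.09222j   from Y*(Ω₁)=-0.40209 - 0.17178j, Y(Ω₂)=0.38607 + 0.06443j
Total Σ_m = -0.17670 + 0.00000j. Multiply by 1.142397: -0.20186 + 0.00000j. P_5(cos γ) = -0.201861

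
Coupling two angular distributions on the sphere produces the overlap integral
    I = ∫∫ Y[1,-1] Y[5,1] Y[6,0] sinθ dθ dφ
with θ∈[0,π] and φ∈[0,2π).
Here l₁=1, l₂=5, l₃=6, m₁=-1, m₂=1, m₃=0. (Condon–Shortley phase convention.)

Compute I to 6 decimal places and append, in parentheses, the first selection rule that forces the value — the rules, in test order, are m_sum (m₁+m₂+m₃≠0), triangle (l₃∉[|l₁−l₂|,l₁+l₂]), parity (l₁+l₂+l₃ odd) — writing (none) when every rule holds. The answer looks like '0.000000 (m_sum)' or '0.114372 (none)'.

m-sum 0 ✓  L=12 even ✓  4≤6≤6 ✓
Π(2lᵢ+1) = 3×11×13 = 429
triangle coeff Δ(1,5,6) = 1/858
Σ_t [0,0]: t=0:+1/14400 = 1/14400
(3j)²=6/143 [(1 5 6; 0 0 0)], sign=+1
Σ_t [0,0]: t=0:+1/34560 = 1/34560
(3j)²=5/286 [(1 5 6; -1 1 0)], sign=+1
⇒ 4πI² = 45/143
I = (+1)√(45/143/(4π)) = 0.15824621
No selection rule forces the value: the integral is nonzero (none).

0.158246 (none)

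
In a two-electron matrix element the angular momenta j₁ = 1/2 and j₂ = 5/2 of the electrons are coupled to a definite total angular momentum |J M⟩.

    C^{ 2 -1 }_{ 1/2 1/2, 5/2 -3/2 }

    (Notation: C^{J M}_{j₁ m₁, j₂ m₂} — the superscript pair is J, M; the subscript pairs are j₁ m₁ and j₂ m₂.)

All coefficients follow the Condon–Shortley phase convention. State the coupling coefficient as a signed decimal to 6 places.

j₁+j₂−J=1  J+j₁−j₂=0  J−j₁+j₂=4  j₁+j₂+J+1=6
(j₁±m₁, j₂±m₂, J±M) = (1,0,1,4,1,3)
P² = 24
sum k=0..0:
  [0] +1/6 = 1/6
S = 1/6
C² = P²·S² = 2/3 ; C = +0.816497

+√(2/3) ≈ +0.816497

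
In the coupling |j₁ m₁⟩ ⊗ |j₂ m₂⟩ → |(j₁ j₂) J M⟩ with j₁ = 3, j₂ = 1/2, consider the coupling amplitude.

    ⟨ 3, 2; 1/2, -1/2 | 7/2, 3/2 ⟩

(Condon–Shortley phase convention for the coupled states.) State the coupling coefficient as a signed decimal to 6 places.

triangle: 0!·6!·1!/8! = 720/40320
(j±m)!: 5!·1!·0!·1!·5!·2! = 28800
prefactor² = (2J+1)·Δ·N² = 28800/7
  k=0: +1/(0!·0!·1!·0!·5!·1!) = 1/120
Σ = 1/120  ⇒  CG² = 28800/7·(1/120)² = 2/7
CG = +√(2/7) = +0.534522

+√(2/7) ≈ +0.534522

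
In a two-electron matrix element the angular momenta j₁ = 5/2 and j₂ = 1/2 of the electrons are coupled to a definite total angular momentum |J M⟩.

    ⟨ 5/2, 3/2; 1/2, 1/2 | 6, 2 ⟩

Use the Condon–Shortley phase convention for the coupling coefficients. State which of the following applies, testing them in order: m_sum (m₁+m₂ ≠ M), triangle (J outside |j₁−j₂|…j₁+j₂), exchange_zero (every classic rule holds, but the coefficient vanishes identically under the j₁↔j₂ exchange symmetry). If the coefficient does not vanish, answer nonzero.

triangle

m-sum: m₁+m₂ = 3/2+1/2 = 2, M = 2  ✓
triangle: need |j₁−j₂| ≤ J ≤ j₁+j₂, i.e. J ∈ [2, 3]; J = 6 is outside ✗ ⇒ coefficient is 0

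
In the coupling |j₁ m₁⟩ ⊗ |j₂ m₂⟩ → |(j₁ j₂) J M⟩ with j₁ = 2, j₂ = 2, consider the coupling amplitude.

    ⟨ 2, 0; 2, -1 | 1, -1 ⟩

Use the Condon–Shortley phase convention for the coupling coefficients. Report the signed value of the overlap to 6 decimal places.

−√(3/10) = -0.547723

j₁+j₂−J=3  J+j₁−j₂=1  J−j₁+j₂=1  j₁+j₂+J+1=6
(j₁±m₁, j₂±m₂, J±M) = (2,2,1,3,0,2)
P² = 6/5
sum k=1..1:
  [1] −1/2 = -1/2
S = -1/2
C² = P²·S² = 3/10 ; C = -0.547723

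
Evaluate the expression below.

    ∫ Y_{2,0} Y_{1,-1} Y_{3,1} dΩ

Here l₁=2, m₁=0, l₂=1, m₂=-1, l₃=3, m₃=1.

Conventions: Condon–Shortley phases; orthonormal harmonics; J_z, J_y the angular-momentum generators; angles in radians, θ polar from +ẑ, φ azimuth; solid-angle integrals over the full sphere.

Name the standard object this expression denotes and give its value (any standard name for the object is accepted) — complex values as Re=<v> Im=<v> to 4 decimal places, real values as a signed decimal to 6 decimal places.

This is a Gaunt coefficient — the integral of a triple product of spherical harmonics over the sphere.
Checks pass: Σm=0; 6 even; l₃=3∈[1,3].
(2·2+1)(2·1+1)(2·3+1) = 105
Δ: 0! 4! 2! / 7! → 1/105
sum: t=0:+1/4 = 1/4
3j²(2 1 3; 0 0 0) = Δ·Π!·Σ² = 3/35  (sign -1)
sum: t=0:+1/8 = 1/8
3j²(2 1 3; 0 -1 1) = Δ·Π!·Σ² = 2/35  (sign +1)
combine: 4πI² = 105·3/35·2/35 = 18/35
take √, sign -1: I = -0.20230066

Gaunt coefficient, -0.202301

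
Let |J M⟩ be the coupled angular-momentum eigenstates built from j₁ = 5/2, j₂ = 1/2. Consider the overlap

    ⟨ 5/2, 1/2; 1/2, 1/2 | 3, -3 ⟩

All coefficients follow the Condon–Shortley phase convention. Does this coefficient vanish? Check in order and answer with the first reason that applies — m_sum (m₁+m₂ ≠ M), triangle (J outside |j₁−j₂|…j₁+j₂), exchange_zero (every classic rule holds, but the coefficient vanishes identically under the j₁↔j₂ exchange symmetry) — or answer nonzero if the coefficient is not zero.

m_sum

m-sum: m₁+m₂ = 1/2+1/2 = 1, M = -3  ✗ ⇒ coefficient is 0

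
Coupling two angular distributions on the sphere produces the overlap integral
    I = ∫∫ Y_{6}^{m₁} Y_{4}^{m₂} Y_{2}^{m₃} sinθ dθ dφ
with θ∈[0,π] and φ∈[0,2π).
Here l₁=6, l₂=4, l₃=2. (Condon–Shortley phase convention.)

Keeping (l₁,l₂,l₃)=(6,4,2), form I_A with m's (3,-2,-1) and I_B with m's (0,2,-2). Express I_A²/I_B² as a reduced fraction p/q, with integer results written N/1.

84/5

l's match ⇒ only the (l;m) 3-j factors differ between A and B.
A: triangle coeff Δ(6,4,2) = 1/6435; Σ_t [2,2]: t=2:+1/8640 = 1/8640; (3j)²=28/715 [(6 4 2; 3 -2 -1)], sign=-1
B: triangle coeff Δ(6,4,2) = 1/6435; Σ_t [6,6]: t=6:+1/34560 = 1/34560; (3j)²=1/429 [(6 4 2; 0 2 -2)], sign=+1
I_A²/I_B² = (28/715)/(1/429) = 84/5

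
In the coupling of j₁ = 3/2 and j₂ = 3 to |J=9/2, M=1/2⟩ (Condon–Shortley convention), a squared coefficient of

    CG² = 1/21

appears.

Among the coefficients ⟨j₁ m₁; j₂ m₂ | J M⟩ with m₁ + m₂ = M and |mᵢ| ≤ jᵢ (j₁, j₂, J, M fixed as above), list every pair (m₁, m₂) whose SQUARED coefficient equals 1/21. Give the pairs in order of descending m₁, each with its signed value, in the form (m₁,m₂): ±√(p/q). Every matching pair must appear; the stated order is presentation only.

(-3/2,2): +√(1/21)

Admissible pairs with m₁+m₂ = M = 1/2: (-3/2,2), (-1/2,1), (1/2,0), (3/2,-1)
  (m₁,m₂)=(3/2,-1): CG² = 5/42, CG = +√(5/42)
  (m₁,m₂)=(1/2,0): CG² = 10/21, CG = +√(10/21)
  (m₁,m₂)=(-1/2,1): CG² = 5/14, CG = +√(5/14)
  (m₁,m₂)=(-3/2,2): CG² = 1/21, CG = +√(1/21)   ← matches the target
Pairs with CG² = 1/21: (-3/2,2): +√(1/21)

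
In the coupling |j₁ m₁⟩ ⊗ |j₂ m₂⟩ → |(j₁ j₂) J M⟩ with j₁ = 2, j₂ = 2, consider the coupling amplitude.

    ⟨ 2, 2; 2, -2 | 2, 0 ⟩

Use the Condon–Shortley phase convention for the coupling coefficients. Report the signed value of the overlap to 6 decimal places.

+0.534522  (= +√(2/7))

triangle: 2!*2!*2!/7! = 8/5040
(j±m)!: 4!*0!*0!*4!*2!*2! = 2304
prefactor² = (2J+1)*Δ*N² = 128/7
  k=0: +1/(0!*2!*0!*0!*2!*2!) = 1/8
Σ = 1/8  ⇒  CG² = 128/7*(1/8)² = 2/7
CG = +√(2/7) = +0.534522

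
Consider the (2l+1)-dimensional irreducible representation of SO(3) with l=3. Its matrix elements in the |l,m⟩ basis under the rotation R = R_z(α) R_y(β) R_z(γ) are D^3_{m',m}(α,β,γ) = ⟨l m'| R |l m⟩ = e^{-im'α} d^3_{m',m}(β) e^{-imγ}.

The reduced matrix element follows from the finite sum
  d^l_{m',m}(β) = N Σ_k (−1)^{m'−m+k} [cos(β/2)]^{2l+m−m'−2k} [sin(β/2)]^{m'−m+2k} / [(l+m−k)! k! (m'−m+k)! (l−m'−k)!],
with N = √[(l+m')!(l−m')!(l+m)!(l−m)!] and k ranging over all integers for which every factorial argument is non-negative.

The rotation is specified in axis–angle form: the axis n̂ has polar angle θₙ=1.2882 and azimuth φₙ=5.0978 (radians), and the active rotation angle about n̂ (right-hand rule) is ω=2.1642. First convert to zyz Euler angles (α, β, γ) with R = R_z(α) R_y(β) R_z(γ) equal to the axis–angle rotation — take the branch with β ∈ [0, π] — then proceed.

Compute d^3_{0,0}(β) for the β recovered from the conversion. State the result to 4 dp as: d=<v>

Axis–angle → zyz. n̂ = (sinθₙcosφₙ, sinθₙsinφₙ, cosθₙ) = (+0.361028, -0.889888, +0.278850), ω = 2.1642.
R = I cosω + sinω [n̂]ₓ + (1−cosω) n̂n̂ᵀ gives
  R = [-0.355960, -0.732106, -0.580788; -0.269749, +0.675535, -0.686212; +0.894722, -0.087597, -0.437948]
β = atan2(√(R₁₃²+R₂₃²), R₃₃) = 2.024111; α = atan2(R₂₃, R₁₃) mod 2π = 4.010008; γ = atan2(R₃₂, −R₃₁) mod 2π = 3.239186
d^3_{0,0}(β=2.0241) via the finite sum:
Half-angle: c=0.530119, s=0.847923. N=√(6·6·6·6)=36.000000
k: max(0,(0)−(0))=0 … min(3+(0),3−(0))=3
  k=0: (−1)^0·36.0000/(36)·0.5301^6·0.8479^0 = +0.022194
  k=1: (−1)^1·36.0000/(4)·0.5301^4·0.8479^2 = -0.511033
  k=2: (−1)^2·36.0000/(4)·0.5301^2·0.8479^4 = +1.307421
  k=3: (−1)^3·36.0000/(36)·0.5301^0·0.8479^6 = -0.371655
d^3_{0,0}(2.0241) = +0.022194 -0.511033 +1.307421 -0.371655 = +0.446928

d=0.4469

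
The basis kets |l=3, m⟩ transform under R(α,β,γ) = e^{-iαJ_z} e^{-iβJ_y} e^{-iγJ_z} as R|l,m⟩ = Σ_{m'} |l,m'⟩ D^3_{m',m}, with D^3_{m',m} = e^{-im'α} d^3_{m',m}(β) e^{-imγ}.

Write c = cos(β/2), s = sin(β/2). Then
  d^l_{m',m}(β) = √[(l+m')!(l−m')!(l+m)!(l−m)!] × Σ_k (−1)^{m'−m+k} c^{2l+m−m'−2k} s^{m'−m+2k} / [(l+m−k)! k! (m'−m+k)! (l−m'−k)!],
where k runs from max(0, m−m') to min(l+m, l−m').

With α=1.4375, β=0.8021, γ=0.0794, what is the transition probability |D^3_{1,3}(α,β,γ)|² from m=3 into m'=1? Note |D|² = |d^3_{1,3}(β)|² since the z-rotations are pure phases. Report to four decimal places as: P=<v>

P=0.1798

Split into d^3_{1,3}(β=0.8021) × two z-phases.
Half-angle: c=0.920652, s=0.390385. N=√(24·2·720·1)=185.903201
k∈{2} keeps every argument non-negative
  k=2: (−1)^0·185.9032/(48)·0.9207^4·0.3904^2 = +0.424047
d^3_{1,3}(0.8021) = +0.424047
|D^3_{1,3}|² = |d^3_{1,3}(β)|² = (+0.424047)² = 0.179816 (the z-rotation phases have unit modulus)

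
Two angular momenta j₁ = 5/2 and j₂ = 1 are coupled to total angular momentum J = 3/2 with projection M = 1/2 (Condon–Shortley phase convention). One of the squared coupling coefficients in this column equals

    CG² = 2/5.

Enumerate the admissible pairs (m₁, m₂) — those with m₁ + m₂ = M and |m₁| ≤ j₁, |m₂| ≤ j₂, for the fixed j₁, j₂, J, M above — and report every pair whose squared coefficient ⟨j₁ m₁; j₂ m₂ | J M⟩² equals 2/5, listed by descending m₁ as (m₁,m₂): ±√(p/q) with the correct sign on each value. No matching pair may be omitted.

(3/2,-1): +√(2/5); (1/2,0): −√(2/5)

Admissible pairs with m₁+m₂ = M = 1/2: (-1/2,1), (1/2,0), (3/2,-1)
  (m₁,m₂)=(3/2,-1): CG² = 2/5, CG = +√(2/5)   ← matches the target
  (m₁,m₂)=(1/2,0): CG² = 2/5, CG = −√(2/5)   ← matches the target
  (m₁,m₂)=(-1/2,1): CG² = 1/5, CG = +√(1/5)
Pairs with CG² = 2/5: (3/2,-1): +√(2/5); (1/2,0): −√(2/5)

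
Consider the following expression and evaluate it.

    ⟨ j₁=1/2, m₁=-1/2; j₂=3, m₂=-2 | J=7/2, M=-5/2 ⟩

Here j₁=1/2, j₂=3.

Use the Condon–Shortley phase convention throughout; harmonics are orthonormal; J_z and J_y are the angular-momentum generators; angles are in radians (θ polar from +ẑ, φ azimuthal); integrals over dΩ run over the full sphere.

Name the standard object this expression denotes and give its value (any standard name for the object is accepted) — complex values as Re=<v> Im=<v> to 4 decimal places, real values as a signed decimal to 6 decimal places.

Clebsch–Gordan coefficient, +√(6/7) ≈ +0.925820

This is a Clebsch–Gordan (vector-coupling) coefficient.
j₁+j₂−J=0  J+j₁−j₂=1  J−j₁+j₂=6  j₁+j₂+J+1=8
(j₁±m₁, j₂±m₂, J±M) = (0,1,1,5,1,6)
P² = 86400/7
sum k=0..0:
  [0] +1/120 = 1/120
S = 1/120
C² = P²·S² = 6/7 ; C = +0.925820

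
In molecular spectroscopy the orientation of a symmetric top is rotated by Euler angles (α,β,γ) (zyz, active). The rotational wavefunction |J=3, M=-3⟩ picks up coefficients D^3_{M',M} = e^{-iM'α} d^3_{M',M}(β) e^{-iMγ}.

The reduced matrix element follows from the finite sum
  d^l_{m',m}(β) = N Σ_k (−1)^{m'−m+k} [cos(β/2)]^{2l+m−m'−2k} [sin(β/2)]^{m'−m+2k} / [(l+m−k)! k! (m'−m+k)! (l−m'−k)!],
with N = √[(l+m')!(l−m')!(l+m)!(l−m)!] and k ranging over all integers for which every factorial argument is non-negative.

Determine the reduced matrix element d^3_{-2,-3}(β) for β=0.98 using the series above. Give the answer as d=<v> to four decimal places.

d^3_{-2,-3}(β=0.9800) via the finite sum:
Half-angle: c=0.882333, s=0.470626. N=√(1·120·1·720)=293.938769
Admissible k: 0..0 (factorial args all ≥0)
  k=0: (−1)^1·293.9388/(120)·0.8823^5·0.4706^1 = -0.616472
d^3_{-2,-3}(0.9800) = -0.616472

d=-0.6165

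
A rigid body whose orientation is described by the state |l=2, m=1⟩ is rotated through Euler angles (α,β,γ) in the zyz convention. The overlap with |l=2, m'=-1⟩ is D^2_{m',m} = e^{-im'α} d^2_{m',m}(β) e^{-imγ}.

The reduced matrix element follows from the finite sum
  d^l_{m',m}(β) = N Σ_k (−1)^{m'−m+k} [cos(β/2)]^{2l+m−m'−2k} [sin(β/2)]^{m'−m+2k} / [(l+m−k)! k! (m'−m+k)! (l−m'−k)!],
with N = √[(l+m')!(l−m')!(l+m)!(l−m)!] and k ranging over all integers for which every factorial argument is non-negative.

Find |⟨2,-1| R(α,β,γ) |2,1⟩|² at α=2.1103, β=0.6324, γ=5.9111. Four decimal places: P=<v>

P=0.0638

D^2_{-1,1}(2.1103,0.6324,5.9111) = e^{-i·-1·2.1103}·d^2_{-1,1}(0.6324)·e^{-i·1·5.9111}. Compute d first:
Half-angle: c=0.950424, s=0.310957. N=√(1·6·6·1)=6.000000
k: max(0,(1)−(-1))=2 … min(2+(1),2−(-1))=3
  k=2: (−1)^0·6.0000/(2)·0.9504^2·0.3110^2 = +0.262034
  k=3: (−1)^1·6.0000/(6)·0.9504^0·0.3110^4 = -0.009350
d^2_{-1,1}(0.6324) = +0.262034 -0.009350 = +0.252684
|D^2_{-1,1}|² = |d^2_{-1,1}(β)|² = (+0.252684)² = 0.063849 (the z-rotation phases have unit modulus)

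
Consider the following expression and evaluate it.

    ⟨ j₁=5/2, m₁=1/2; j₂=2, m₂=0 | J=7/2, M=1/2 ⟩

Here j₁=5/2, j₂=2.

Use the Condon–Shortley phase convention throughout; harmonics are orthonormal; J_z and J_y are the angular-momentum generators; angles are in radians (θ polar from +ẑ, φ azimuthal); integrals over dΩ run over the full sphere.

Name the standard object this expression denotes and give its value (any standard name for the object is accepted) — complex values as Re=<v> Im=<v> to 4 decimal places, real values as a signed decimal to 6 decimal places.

Clebsch–Gordan coefficient, +√(4/105) ≈ +0.195180

This is a Clebsch–Gordan (vector-coupling) coefficient.
√[8·1!4!3!/9! · 3!2!2!2!4!3!] = √(768/35)
  +(−1)^0/∏(0,1,2,2,2,1)! = 1/8  (running 1/8)
  +(−1)^1/∏(1,0,1,1,3,2)! = -1/12  (running 1/24)
⟨..|..⟩ = √(768/35)·(1/24) = +0.195180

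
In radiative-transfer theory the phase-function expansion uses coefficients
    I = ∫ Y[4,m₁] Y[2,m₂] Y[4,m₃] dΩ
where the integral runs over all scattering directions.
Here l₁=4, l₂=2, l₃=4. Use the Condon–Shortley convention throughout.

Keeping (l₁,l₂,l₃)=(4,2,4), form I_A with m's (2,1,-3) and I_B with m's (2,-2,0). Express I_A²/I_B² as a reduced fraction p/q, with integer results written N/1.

35/36

Same 4,2,4: normalisation and zero-m 3j drop out of the ratio.
A: Δ: 2! 6! 2! / 11! → 1/13860; sum: t=1:−1/240 t=2:+1/1440 = -1/288; 3j²(4 2 4; 2 1 -3) = Δ·Π!·Σ² = 5/132  (sign +1)
B: Δ: 2! 6! 2! / 11! → 1/13860; sum: t=0:+1/192 = 1/192; 3j²(4 2 4; 2 -2 0) = Δ·Π!·Σ² = 3/77  (sign +1)
I_A²/I_B² = (5/132)/(3/77) = 35/36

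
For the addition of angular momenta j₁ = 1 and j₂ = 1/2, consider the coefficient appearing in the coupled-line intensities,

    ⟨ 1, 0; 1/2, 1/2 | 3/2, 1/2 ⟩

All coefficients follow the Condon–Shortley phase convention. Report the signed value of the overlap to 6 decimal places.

+0.816497

√[4·0!2!1!/4! · 1!1!1!0!2!1!] = √(2/3)
  +(−1)^0/∏(0,0,1,1,1,0)! = 1  (running 1)
⟨..|..⟩ = √(2/3)·(1) = +0.816497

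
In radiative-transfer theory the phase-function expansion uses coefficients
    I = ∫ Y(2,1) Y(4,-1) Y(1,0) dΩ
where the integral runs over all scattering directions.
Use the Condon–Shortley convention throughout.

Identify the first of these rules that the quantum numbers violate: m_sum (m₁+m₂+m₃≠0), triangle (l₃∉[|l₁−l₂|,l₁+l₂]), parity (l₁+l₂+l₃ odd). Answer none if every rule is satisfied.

azimuthal sum: 1 − 1 + 0 = 0  ✓
l₃ must lie in [2,6]; have l₃=1  ✗
L = 2 + 4 + 1 = 7 (odd)

triangle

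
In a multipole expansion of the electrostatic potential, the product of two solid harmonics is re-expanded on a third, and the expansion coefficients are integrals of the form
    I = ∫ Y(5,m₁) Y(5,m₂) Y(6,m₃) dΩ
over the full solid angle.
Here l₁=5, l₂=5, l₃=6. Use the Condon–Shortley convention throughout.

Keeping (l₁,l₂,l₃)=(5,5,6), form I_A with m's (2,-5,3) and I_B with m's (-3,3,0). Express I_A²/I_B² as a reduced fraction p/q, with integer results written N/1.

3150/841

l's match ⇒ only the (l;m) 3-j factors differ between A and B.
A: triangle coeff Δ(5,5,6) = 1/28588560; Σ_t [0,0]: t=0:+1/622080 = 1/622080; (3j)²=105/4862 [(5 5 6; 2 -5 3)], sign=-1
B: triangle coeff Δ(5,5,6) = 1/28588560; Σ_t [2,4]: t=2:+1/2073600 t=3:−1/86400 t=4:+1/55296 = 29/4147200; (3j)²=841/145860 [(5 5 6; -3 3 0)], sign=+1
I_A²/I_B² = (105/4862)/(841/145860) = 3150/841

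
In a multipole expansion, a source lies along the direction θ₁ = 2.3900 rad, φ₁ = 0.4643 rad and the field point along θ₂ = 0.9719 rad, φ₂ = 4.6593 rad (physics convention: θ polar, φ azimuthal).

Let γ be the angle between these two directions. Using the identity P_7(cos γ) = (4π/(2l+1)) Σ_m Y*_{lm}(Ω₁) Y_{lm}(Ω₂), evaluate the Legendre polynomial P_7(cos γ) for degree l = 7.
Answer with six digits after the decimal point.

-0.178134

Summing Y*_{l m}(θ₁,φ₁)·Y_{l m}(θ₂,φ₂) over m ∈ [−7, 7]; prefactor 4π/(2·7+1) = 0.837758:
  m=-7: Y*=-0.034396-0.003747i  Y=+0.047618-0.122182i  product -0.002096+0.004024i
  m=-6: Y*=+0.129848-0.048252i  Y=-0.318034-0.104876i  product -0.046356+0.001728i
  m=-5: Y*=-0.220630+0.236496i  Y=-0.115867+0.426201i  product -0.075231-0.121435i
  m=-4: Y*=+0.129688-0.440367i  Y=+0.212927+0.045908i  product +0.047831-0.087812i
  m=-3: Y*=+0.053063+0.295126i  Y=-0.034924+0.217421i  product -0.066020+0.001230i
  m=-2: Y*=+0.094870+0.126838i  Y=+0.329994+0.035170i  product +0.026846+0.045192i
  m=-1: Y*=-0.340480-0.170518i  Y=-0.004702+0.088478i  product +0.016688-0.029323i
  m=+0: Y*=-0.046643-0.000000i  Y=+0.342045+0.000000i  product -0.015954-0.000000i
  m=+1: Y*=+0.340480-0.170518i  Y=+0.004702+0.088478i  product +0.016688+0.029323i
  m=+2: Y*=+0.094870-0.126838i  Y=+0.329994-0.035170i  product +0.026846-0.045192i
  m=+3: Y*=-0.053063+0.295126i  Y=+0.034924+0.217421i  product -0.066020-0.001230i
  m=+4: Y*=+0.129688+0.440367i  Y=+0.212927-0.045908i  product +0.047831+0.087812i
  m=+5: Y*=+0.220630+0.236496i  Y=+0.115867+0.426201i  product -0.075231+0.121435i
  m=+6: Y*=+0.129848+0.048252i  Y=-0.318034+0.104876i  product -0.046356-0.001728i
  m=+7: Y*=+0.034396-0.003747i  Y=-0.047618-0.122182i  product -0.002096-0.004024i
Accumulated sum -0.212632-0.000000i; after 4π/(2l+1) scaling, -0.178134-0.000000i ⇒ P_7 = -0.178134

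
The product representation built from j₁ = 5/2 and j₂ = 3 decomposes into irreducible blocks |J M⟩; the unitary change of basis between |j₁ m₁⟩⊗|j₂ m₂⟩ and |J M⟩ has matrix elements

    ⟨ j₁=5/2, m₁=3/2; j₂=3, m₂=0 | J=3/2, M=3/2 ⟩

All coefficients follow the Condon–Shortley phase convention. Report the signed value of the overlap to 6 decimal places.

-0.414039  (= −√(6/35))

triangle: 4!*1!*2!/8! = 48/40320
(j±m)!: 4!*1!*3!*3!*3!*0! = 5184
prefactor² = (2J+1)*Δ*N² = 864/35
  k=1: −1/(1!*3!*0!*2!*1!*0!) = -1/12
Σ = -1/12  ⇒  CG² = 864/35*(-1/12)² = 6/35
CG = −√(6/35) = -0.414039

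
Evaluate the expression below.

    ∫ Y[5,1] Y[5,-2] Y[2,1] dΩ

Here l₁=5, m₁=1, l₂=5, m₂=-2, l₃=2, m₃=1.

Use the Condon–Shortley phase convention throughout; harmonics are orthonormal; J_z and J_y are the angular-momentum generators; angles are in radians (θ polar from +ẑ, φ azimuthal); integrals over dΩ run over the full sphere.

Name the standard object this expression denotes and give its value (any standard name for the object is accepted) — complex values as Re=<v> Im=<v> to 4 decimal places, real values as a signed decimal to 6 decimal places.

Gaunt coefficient, +0.104819

This is a Gaunt coefficient — the integral of a triple product of spherical harmonics over the sphere.
m-sum 0 ✓  L=12 even ✓  0≤2≤10 ✓
Π(2lᵢ+1) = 11×11×5 = 605
triangle coeff Δ(5,5,2) = 1/38610
Σ_t [3,5]: t=3:−1/2880 t=4:+1/576 t=5:−1/2880 = 1/960
(3j)²=10/429 [(5 5 2; 0 0 0)], sign=+1
Σ_t [2,3]: t=2:+1/2880 t=3:−1/1440 = -1/2880
(3j)²=7/715 [(5 5 2; 1 -2 1)], sign=+1
⇒ 4πI² = 70/507
I = (+1)√(70/507/(4π)) = 0.10481902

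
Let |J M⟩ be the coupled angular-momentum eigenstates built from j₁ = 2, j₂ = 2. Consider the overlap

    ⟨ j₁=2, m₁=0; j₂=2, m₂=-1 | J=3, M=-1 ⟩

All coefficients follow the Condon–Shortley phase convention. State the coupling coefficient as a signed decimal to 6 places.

j₁+j₂−J=1  J+j₁−j₂=3  J−j₁+j₂=3  j₁+j₂+J+1=8
(j₁±m₁, j₂±m₂, J±M) = (2,2,1,3,2,4)
P² = 36/5
sum k=0..1:
  [0] +1/4 = 1/4
  [1] −1/12 = -1/12
S = 1/6
C² = P²·S² = 1/5 ; C = +0.447214

+√(1/5) = +0.447214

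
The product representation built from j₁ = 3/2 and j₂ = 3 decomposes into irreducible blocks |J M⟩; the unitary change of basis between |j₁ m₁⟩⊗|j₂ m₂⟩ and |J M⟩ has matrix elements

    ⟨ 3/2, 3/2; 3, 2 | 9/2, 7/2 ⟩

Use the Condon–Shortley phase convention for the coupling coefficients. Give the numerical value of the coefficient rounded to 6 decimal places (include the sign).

√[10·0!3!6!/10! · 3!0!5!1!8!1!] = √(345600)
  +(−1)^0/∏(0,0,0,5,3,1)! = 1/720  (running 1/720)
⟨..|..⟩ = √(345600)·(1/720) = +0.816497

+√(2/3) ≈ +0.816497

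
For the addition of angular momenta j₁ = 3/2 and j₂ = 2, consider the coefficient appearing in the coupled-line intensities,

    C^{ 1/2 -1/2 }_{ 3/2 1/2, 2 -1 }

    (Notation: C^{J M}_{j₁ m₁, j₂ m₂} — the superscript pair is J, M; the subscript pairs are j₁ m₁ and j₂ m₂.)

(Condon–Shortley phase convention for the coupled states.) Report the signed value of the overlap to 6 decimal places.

triangle: 3!×0!×1!/5! = 6/120
(j±m)!: 2!×1!×1!×3!×0!×1! = 12
prefactor² = (2J+1)×Δ×N² = 6/5
  k=1: −1/(1!×2!×0!×0!×0!×1!) = -1/2
Σ = -1/2  ⇒  CG² = 6/5×(-1/2)² = 3/10
CG = −√(3/10) = -0.547723

−√(3/10) ≈ -0.547723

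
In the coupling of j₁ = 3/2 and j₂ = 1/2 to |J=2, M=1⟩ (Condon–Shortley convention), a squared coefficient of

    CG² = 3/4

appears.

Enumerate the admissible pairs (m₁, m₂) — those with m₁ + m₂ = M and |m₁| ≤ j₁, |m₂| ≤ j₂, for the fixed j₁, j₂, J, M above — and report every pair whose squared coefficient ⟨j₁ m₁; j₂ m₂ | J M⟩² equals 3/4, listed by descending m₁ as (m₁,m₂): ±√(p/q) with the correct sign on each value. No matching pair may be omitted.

Admissible pairs with m₁+m₂ = M = 1: (1/2,1/2), (3/2,-1/2)
  (m₁,m₂)=(3/2,-1/2): CG² = 1/4, CG = +√(1/4)
  (m₁,m₂)=(1/2,1/2): CG² = 3/4, CG = +√(3/4)   ← matches the target
Pairs with CG² = 3/4: (1/2,1/2): +√(3/4)

(1/2,1/2): +√(3/4)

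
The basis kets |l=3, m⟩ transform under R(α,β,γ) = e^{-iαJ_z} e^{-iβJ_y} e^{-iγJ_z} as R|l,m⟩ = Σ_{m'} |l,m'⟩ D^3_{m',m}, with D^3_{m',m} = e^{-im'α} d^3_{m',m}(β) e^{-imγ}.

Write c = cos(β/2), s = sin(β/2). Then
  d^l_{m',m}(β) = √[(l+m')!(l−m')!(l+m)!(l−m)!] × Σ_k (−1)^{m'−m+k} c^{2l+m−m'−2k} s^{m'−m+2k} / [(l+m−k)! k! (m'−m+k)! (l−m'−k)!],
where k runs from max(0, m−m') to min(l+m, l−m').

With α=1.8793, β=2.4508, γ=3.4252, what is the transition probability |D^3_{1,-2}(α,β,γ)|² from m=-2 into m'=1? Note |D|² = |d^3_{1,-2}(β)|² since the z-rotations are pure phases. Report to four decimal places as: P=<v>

D^3_{1,-2}(1.8793,2.4508,3.4252) = e^{-i·1·1.8793}·d^3_{1,-2}(2.4508)·e^{-i·-2·3.4252}. Compute d first:
Half-angle: c=0.338570, s=0.940941. N=√(24·2·1·120)=75.894664
Admissible k: 0..1 (factorial args all ≥0)
  k=0: (−1)^3·75.8947/(12)·0.3386^3·0.9409^3 = -0.204485
  k=1: (−1)^4·75.8947/(24)·0.3386^1·0.9409^5 = +0.789697
d^3_{1,-2}(2.4508) = -0.204485 +0.789697 = +0.585212
|D^3_{1,-2}|² = |d^3_{1,-2}(β)|² = (+0.585212)² = 0.342474 (the z-rotation phases have unit modulus)

P=0.3425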